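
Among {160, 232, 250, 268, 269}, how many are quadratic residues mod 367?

(160/367) = -1 → non-residue.
(232/367) = -1 → non-residue.
(250/367) = -1 → non-residue.
(268/367) = +1 → QR.
(269/367) = -1 → non-residue.
Total quadratic residues among the 5: 1.

1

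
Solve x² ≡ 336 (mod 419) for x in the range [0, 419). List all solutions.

184, 235

Since 419 ≡ 3 (mod 4), a square root of 336 is 336^((419+1)/4) = 336^105 mod 419.
Repeated squaring: 336^2≡185, 336^4≡286, 336^8≡91, 336^16≡320, 336^32≡164, 336^64≡80 (mod 419).
336^105 = 336^(64+32+8+1) ≡ 235 (mod 419).
Check: 235² = 55225 ≡ 336 (mod 419). The two roots are 184 and 235.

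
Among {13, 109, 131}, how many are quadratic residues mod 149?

0

(13/149) = -1 → non-residue.
(109/149) = -1 → non-residue.
(131/149) = -1 → non-residue.
Total quadratic residues among the 3: 0.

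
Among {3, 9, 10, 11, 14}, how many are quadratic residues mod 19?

(3/19) = -1 → non-residue.
(9/19) = +1 → QR.
(10/19) = -1 → non-residue.
(11/19) = +1 → QR.
(14/19) = -1 → non-residue.
Total quadratic residues among the 5: 2.

2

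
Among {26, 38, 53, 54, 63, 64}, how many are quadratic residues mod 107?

2

(26/107) = -1 → non-residue.
(38/107) = -1 → non-residue.
(53/107) = +1 → QR.
(54/107) = -1 → non-residue.
(63/107) = -1 → non-residue.
(64/107) = +1 → QR.
Total quadratic residues among the 6: 2.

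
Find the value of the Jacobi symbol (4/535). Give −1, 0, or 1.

1

Pull out 2^2: since 535 ≡ 7 (mod 8), (2/535) = +1, so (2/535)^2 = +1.
Reached (1/535) = 1. Collecting the sign flips along the way, the symbol is +1.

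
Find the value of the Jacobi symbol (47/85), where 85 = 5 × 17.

-1

Reciprocity: 47 ≡ 3 and 85 ≡ 1 (mod 4), so (47/85) = +(85/47).
Reduce top mod 47: now compute (38/47).
Pull out 2: since 47 ≡ 7 (mod 8), (2/47) = +1.
Reciprocity: 19 ≡ 3 and 47 ≡ 3 (mod 4), so (19/47) = −(47/19).
Reduce top mod 19: now compute (9/19).
Reciprocity: 9 ≡ 1 and 19 ≡ 3 (mod 4), so (9/19) = +(19/9).
Reduce top mod 9: now compute (1/9).
Reached (1/9) = 1. Collecting the sign flips along the way, the symbol is -1.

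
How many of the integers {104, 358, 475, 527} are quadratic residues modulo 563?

(104/563) = -1 → non-residue.
(358/563) = -1 → non-residue.
(475/563) = +1 → QR.
(527/563) = -1 → non-residue.
Total quadratic residues among the 4: 1.

1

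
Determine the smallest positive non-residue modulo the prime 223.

3

(2/223) = +1, so 2 is a residue.
(3/223) = −1, so 3 is the smallest positive non-residue mod 223.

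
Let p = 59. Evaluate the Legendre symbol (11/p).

-1

Euler's criterion: (11/59) ≡ 11^29 (mod 59).
11^2 ≡ 3 (mod 59)
11^4 ≡ 9 (mod 59)
11^8 ≡ 22 (mod 59)
11^16 ≡ 12 (mod 59)
11^29 = 11^(16+8+4+1) ≡ 58 (mod 59).
Result is 58 ≡ −1, so (11/59) = −1.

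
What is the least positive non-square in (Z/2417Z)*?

3

(2/2417) = +1, so 2 is a residue.
(3/2417) = −1, so 3 is the smallest positive non-residue mod 2417.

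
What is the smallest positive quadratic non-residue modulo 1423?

3

(2/1423) = +1, so 2 is a residue.
(3/1423) = −1, so 3 is the smallest positive non-residue mod 1423.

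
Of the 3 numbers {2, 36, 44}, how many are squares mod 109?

(2/109) = -1 → non-residue.
(36/109) = +1 → QR.
(44/109) = -1 → non-residue.
Total quadratic residues among the 3: 1.

1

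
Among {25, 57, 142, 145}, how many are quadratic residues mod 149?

3

(25/149) = +1 → QR.
(57/149) = -1 → non-residue.
(142/149) = +1 → QR.
(145/149) = +1 → QR.
Total quadratic residues among the 4: 3.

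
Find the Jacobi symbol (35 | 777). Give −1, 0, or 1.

0

Reciprocity: 35 ≡ 3 and 777 ≡ 1 (mod 4), so (35/777) = +(777/35).
Reduce top mod 35: now compute (7/35).
Reciprocity: 7 ≡ 3 and 35 ≡ 3 (mod 4), so (7/35) = −(35/7).
Reduce top mod 7: now compute (0/7).
Top reduces to 0: gcd > 1, so the symbol is 0.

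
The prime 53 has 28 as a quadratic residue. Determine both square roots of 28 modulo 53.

53 ≡ 1 (mod 4), so we find a root by search.
Trying successive values, 9² = 81 ≡ 28 (mod 53). The other root is 53 − 9 = 44.

9, 44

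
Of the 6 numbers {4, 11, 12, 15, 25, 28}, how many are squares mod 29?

(4/29) = +1 → QR.
(11/29) = -1 → non-residue.
(12/29) = -1 → non-residue.
(15/29) = -1 → non-residue.
(25/29) = +1 → QR.
(28/29) = +1 → QR.
Total quadratic residues among the 6: 3.

3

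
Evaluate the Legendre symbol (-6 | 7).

1

Euler's criterion: (-6/7) ≡ 1^3 (mod 7).
1^2 ≡ 1 (mod 7)
1^3 = 1^(2+1) ≡ 1 (mod 7).
Result is 1, so (-6/7) = 1.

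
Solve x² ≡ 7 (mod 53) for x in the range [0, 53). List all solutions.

53 ≡ 1 (mod 4), so we find a root by search.
Trying successive values, 22² = 484 ≡ 7 (mod 53). The other root is 53 − 22 = 31.

22, 31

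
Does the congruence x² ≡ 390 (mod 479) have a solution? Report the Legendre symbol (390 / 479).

-1

Pull out 2: since 479 ≡ 7 (mod 8), (2/479) = +1.
Reciprocity: 195 ≡ 3 and 479 ≡ 3 (mod 4), so (195/479) = −(479/195).
Reduce top mod 195: now compute (89/195).
Reciprocity: 89 ≡ 1 and 195 ≡ 3 (mod 4), so (89/195) = +(195/89).
Reduce top mod 89: now compute (17/89).
Reciprocity: 17 ≡ 1 and 89 ≡ 1 (mod 4), so (17/89) = +(89/17).
Reduce top mod 17: now compute (4/17).
Pull out 2^2: since 17 ≡ 1 (mod 8), (2/17) = +1, so (2/17)^2 = +1.
Reached (1/17) = 1. Collecting the sign flips along the way, the symbol is -1.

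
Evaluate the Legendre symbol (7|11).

Reciprocity: 7 ≡ 3 and 11 ≡ 3 (mod 4), so (7/11) = −(11/7).
Reduce top mod 7: now compute (4/7).
Pull out 2^2: since 7 ≡ 7 (mod 8), (2/7) = +1, so (2/7)^2 = +1.
Reached (1/7) = 1. Collecting the sign flips along the way, the symbol is -1.

-1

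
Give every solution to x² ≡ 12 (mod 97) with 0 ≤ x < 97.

97 ≡ 1 (mod 4), so we find a root by search.
Trying successive values, 20² = 400 ≡ 12 (mod 97). The other root is 97 − 20 = 77.

20, 77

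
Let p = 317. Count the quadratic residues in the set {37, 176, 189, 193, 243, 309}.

(37/317) = +1 → QR.
(176/317) = +1 → QR.
(189/317) = -1 → non-residue.
(193/317) = +1 → QR.
(243/317) = -1 → non-residue.
(309/317) = -1 → non-residue.
Total quadratic residues among the 6: 3.

3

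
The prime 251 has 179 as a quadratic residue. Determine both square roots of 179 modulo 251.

44, 207

Since 251 ≡ 3 (mod 4), a square root of 179 is 179^((251+1)/4) = 179^63 mod 251.
Repeated squaring: 179^2≡164, 179^4≡39, 179^8≡15, 179^16≡225, 179^32≡174 (mod 251).
179^63 = 179^(32+16+8+4+2+1) ≡ 207 (mod 251).
Check: 207² = 42849 ≡ 179 (mod 251). The two roots are 44 and 207.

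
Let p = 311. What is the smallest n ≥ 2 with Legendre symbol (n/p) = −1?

11

(2/311) = +1, so 2 is a residue.
(3/311) = +1, so 3 is a residue.
(4/311) = +1, so 4 is a residue.
(5/311) = +1, so 5 is a residue.
(6/311) = +1, so 6 is a residue.
(7/311) = +1, so 7 is a residue.
(8/311) = +1, so 8 is a residue.
(9/311) = +1, so 9 is a residue.
(10/311) = +1, so 10 is a residue.
(11/311) = −1, so 11 is the smallest positive non-residue mod 311.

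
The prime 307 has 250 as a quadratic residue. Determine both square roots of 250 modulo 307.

Since 307 ≡ 3 (mod 4), a square root of 250 is 250^((307+1)/4) = 250^77 mod 307.
Repeated squaring: 250^2≡179, 250^4≡113, 250^8≡182, 250^16≡275, 250^32≡103, 250^64≡171 (mod 307).
250^77 = 250^(64+8+4+1) ≡ 76 (mod 307).
Check: 76² = 5776 ≡ 250 (mod 307). The two roots are 76 and 231.

76, 231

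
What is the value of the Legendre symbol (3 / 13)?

Reciprocity: 3 ≡ 3 and 13 ≡ 1 (mod 4), so (3/13) = +(13/3).
Reduce top mod 3: now compute (1/3).
Reached (1/3) = 1. Collecting the sign flips along the way, the symbol is +1.

1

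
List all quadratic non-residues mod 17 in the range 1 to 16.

3 5 6 7 10 11 12 14

Square k = 1,…,8 (k and 17−k give the same square):
1²=1, 2²=4, 3²=9, 4²=16, 5²≡8, 6²≡2, 7²≡15, 8²≡13 (mod 17).
The residues are {1, 2, 4, 8, 9, 13, 15, 16}; the non-residues are the remaining 8 nonzero classes.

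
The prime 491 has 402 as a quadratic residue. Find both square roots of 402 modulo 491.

121, 370

Since 491 ≡ 3 (mod 4), a square root of 402 is 402^((491+1)/4) = 402^123 mod 491.
Repeated squaring: 402^2≡65, 402^4≡297, 402^8≡320, 402^16≡272, 402^32≡334, 402^64≡99 (mod 491).
402^123 = 402^(64+32+16+8+2+1) ≡ 121 (mod 491).
Check: 121² = 14641 ≡ 402 (mod 491). The two roots are 121 and 370.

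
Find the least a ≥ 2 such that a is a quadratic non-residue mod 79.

(2/79) = +1, so 2 is a residue.
(3/79) = −1, so 3 is the smallest positive non-residue mod 79.

3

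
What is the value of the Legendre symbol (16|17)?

Pull out 2^4: since 17 ≡ 1 (mod 8), (2/17) = +1, so (2/17)^4 = +1.
Reached (1/17) = 1. Collecting the sign flips along the way, the symbol is +1.

1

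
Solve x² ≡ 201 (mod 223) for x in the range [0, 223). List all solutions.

Since 223 ≡ 3 (mod 4), a square root of 201 is 201^((223+1)/4) = 201^56 mod 223.
Repeated squaring: 201^2≡38, 201^4≡106, 201^8≡86, 201^16≡37, 201^32≡31 (mod 223).
201^56 = 201^(32+16+8) ≡ 76 (mod 223).
Check: 76² = 5776 ≡ 201 (mod 223). The two roots are 76 and 147.

76, 147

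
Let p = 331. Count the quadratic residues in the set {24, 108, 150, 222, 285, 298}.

2

(24/331) = +1 → QR.
(108/331) = -1 → non-residue.
(150/331) = +1 → QR.
(222/331) = -1 → non-residue.
(285/331) = -1 → non-residue.
(298/331) = -1 → non-residue.
Total quadratic residues among the 6: 2.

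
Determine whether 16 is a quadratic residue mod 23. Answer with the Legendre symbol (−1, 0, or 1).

Pull out 2^4: since 23 ≡ 7 (mod 8), (2/23) = +1, so (2/23)^4 = +1.
Reached (1/23) = 1. Collecting the sign flips along the way, the symbol is +1.

1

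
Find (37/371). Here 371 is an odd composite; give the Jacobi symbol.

Reciprocity: 37 ≡ 1 and 371 ≡ 3 (mod 4), so (37/371) = +(371/37).
Reduce top mod 37: now compute (1/37).
Reached (1/37) = 1. Collecting the sign flips along the way, the symbol is +1.

1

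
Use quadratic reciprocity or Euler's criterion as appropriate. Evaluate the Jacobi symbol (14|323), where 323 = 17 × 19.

1

Pull out 2: since 323 ≡ 3 (mod 8), (2/323) = -1.
Reciprocity: 7 ≡ 3 and 323 ≡ 3 (mod 4), so (7/323) = −(323/7).
Reduce top mod 7: now compute (1/7).
Reached (1/7) = 1. Collecting the sign flips along the way, the symbol is +1.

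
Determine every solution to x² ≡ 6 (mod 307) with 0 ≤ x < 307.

96, 211

Since 307 ≡ 3 (mod 4), a square root of 6 is 6^((307+1)/4) = 6^77 mod 307.
Repeated squaring: 6^2≡36, 6^4≡68, 6^8≡19, 6^16≡54, 6^32≡153, 6^64≡77 (mod 307).
6^77 = 6^(64+8+4+1) ≡ 96 (mod 307).
Check: 96² = 9216 ≡ 6 (mod 307). The two roots are 96 and 211.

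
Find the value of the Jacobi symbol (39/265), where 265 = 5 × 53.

-1

Reciprocity: 39 ≡ 3 and 265 ≡ 1 (mod 4), so (39/265) = +(265/39).
Reduce top mod 39: now compute (31/39).
Reciprocity: 31 ≡ 3 and 39 ≡ 3 (mod 4), so (31/39) = −(39/31).
Reduce top mod 31: now compute (8/31).
Pull out 2^3: since 31 ≡ 7 (mod 8), (2/31) = +1, so (2/31)^3 = +1.
Reached (1/31) = 1. Collecting the sign flips along the way, the symbol is -1.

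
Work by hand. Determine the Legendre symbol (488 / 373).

First reduce: 488 ≡ 115 (mod 373).
Reciprocity: 115 ≡ 3 and 373 ≡ 1 (mod 4), so (115/373) = +(373/115).
Reduce top mod 115: now compute (28/115).
Pull out 2^2: since 115 ≡ 3 (mod 8), (2/115) = -1, so (2/115)^2 = +1.
Reciprocity: 7 ≡ 3 and 115 ≡ 3 (mod 4), so (7/115) = −(115/7).
Reduce top mod 7: now compute (3/7).
Reciprocity: 3 ≡ 3 and 7 ≡ 3 (mod 4), so (3/7) = −(7/3).
Reduce top mod 3: now compute (1/3).
Reached (1/3) = 1. Collecting the sign flips along the way, the symbol is +1.

1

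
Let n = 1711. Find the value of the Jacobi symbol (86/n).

Pull out 2: since 1711 ≡ 7 (mod 8), (2/1711) = +1.
Reciprocity: 43 ≡ 3 and 1711 ≡ 3 (mod 4), so (43/1711) = −(1711/43).
Reduce top mod 43: now compute (34/43).
Pull out 2: since 43 ≡ 3 (mod 8), (2/43) = -1.
Reciprocity: 17 ≡ 1 and 43 ≡ 3 (mod 4), so (17/43) = +(43/17).
Reduce top mod 17: now compute (9/17).
Reciprocity: 9 ≡ 1 and 17 ≡ 1 (mod 4), so (9/17) = +(17/9).
Reduce top mod 9: now compute (8/9).
Pull out 2^3: since 9 ≡ 1 (mod 8), (2/9) = +1, so (2/9)^3 = +1.
Reached (1/9) = 1. Collecting the sign flips along the way, the symbol is +1.

1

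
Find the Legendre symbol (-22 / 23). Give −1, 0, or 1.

Euler's criterion: (-22/23) ≡ 1^11 (mod 23).
1^2 ≡ 1 (mod 23)
1^4 ≡ 1 (mod 23)
1^8 ≡ 1 (mod 23)
1^11 = 1^(8+2+1) ≡ 1 (mod 23).
Result is 1, so (-22/23) = 1.

1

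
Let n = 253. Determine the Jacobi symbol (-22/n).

First reduce: -22 ≡ 231 (mod 253).
Reciprocity: 231 ≡ 3 and 253 ≡ 1 (mod 4), so (231/253) = +(253/231).
Reduce top mod 231: now compute (22/231).
Pull out 2: since 231 ≡ 7 (mod 8), (2/231) = +1.
Reciprocity: 11 ≡ 3 and 231 ≡ 3 (mod 4), so (11/231) = −(231/11).
Reduce top mod 11: now compute (0/11).
Top reduces to 0: gcd > 1, so the symbol is 0.

0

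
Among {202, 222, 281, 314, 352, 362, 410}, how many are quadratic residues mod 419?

4

(202/419) = +1 → QR.
(222/419) = -1 → non-residue.
(281/419) = +1 → QR.
(314/419) = -1 → non-residue.
(352/419) = +1 → QR.
(362/419) = +1 → QR.
(410/419) = -1 → non-residue.
Total quadratic residues among the 7: 4.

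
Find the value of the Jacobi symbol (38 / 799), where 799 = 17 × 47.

Pull out 2: since 799 ≡ 7 (mod 8), (2/799) = +1.
Reciprocity: 19 ≡ 3 and 799 ≡ 3 (mod 4), so (19/799) = −(799/19).
Reduce top mod 19: now compute (1/19).
Reached (1/19) = 1. Collecting the sign flips along the way, the symbol is -1.

-1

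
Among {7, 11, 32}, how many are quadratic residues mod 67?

(7/67) = -1 → non-residue.
(11/67) = -1 → non-residue.
(32/67) = -1 → non-residue.
Total quadratic residues among the 3: 0.

0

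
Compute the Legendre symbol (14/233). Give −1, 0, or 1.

1

Pull out 2: since 233 ≡ 1 (mod 8), (2/233) = +1.
Reciprocity: 7 ≡ 3 and 233 ≡ 1 (mod 4), so (7/233) = +(233/7).
Reduce top mod 7: now compute (2/7).
Pull out 2: since 7 ≡ 7 (mod 8), (2/7) = +1.
Reached (1/7) = 1. Collecting the sign flips along the way, the symbol is +1.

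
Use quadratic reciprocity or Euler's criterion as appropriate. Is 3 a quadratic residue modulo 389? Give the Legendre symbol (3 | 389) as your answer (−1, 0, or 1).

-1

Euler's criterion: (3/389) ≡ 3^194 (mod 389).
3^2 ≡ 9 (mod 389)
3^4 ≡ 81 (mod 389)
3^8 ≡ 337 (mod 389)
3^16 ≡ 370 (mod 389)
3^32 ≡ 361 (mod 389)
3^64 ≡ 6 (mod 389)
3^128 ≡ 36 (mod 389)
3^194 = 3^(128+64+2) ≡ 388 (mod 389).
Result is 388 ≡ −1, so (3/389) = −1.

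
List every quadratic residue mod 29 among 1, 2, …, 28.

1,4,5,6,7,9,13,16,20,22,23,24,25,28

Square k = 1,…,14 (k and 29−k give the same square):
1²=1, 2²=4, 3²=9, 4²=16, 5²=25, 6²≡7, 7²≡20, 8²≡6, 9²≡23, 10²≡13, 11²≡5, 12²≡28, 13²≡24, 14²≡22 (mod 29).
So the quadratic residues mod 29 are {1, 4, 5, 6, 7, 9, 13, 16, 20, 22, 23, 24, 25, 28}.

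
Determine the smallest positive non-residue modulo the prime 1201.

(2/1201) = +1, so 2 is a residue.
(3/1201) = +1, so 3 is a residue.
(4/1201) = +1, so 4 is a residue.
(5/1201) = +1, so 5 is a residue.
(6/1201) = +1, so 6 is a residue.
(7/1201) = +1, so 7 is a residue.
(8/1201) = +1, so 8 is a residue.
(9/1201) = +1, so 9 is a residue.
(10/1201) = +1, so 10 is a residue.
(11/1201) = −1, so 11 is the smallest positive non-residue mod 1201.

11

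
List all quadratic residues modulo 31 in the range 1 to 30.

Square k = 1,…,15 (k and 31−k give the same square):
1²=1, 2²=4, 3²=9, 4²=16, 5²=25, 6²≡5, 7²≡18, 8²≡2, 9²≡19, 10²≡7, 11²≡28, 12²≡20, 13²≡14, 14²≡10, 15²≡8 (mod 31).
So the quadratic residues mod 31 are {1, 2, 4, 5, 7, 8, 9, 10, 14, 16, 18, 19, 20, 25, 28}.

1, 2, 4, 5, 7, 8, 9, 10, 14, 16, 18, 19, 20, 25, 28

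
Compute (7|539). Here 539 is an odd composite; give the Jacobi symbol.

Reciprocity: 7 ≡ 3 and 539 ≡ 3 (mod 4), so (7/539) = −(539/7).
Reduce top mod 7: now compute (0/7).
Top reduces to 0: gcd > 1, so the symbol is 0.

0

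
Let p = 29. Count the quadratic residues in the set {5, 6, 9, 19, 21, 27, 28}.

(5/29) = +1 → QR.
(6/29) = +1 → QR.
(9/29) = +1 → QR.
(19/29) = -1 → non-residue.
(21/29) = -1 → non-residue.
(27/29) = -1 → non-residue.
(28/29) = +1 → QR.
Total quadratic residues among the 7: 4.

4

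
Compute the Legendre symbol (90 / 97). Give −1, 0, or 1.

Euler's criterion: (90/97) ≡ 90^48 (mod 97).
90^2 ≡ 49 (mod 97)
90^4 ≡ 73 (mod 97)
90^8 ≡ 91 (mod 97)
90^16 ≡ 36 (mod 97)
90^32 ≡ 35 (mod 97)
90^48 = 90^(32+16) ≡ 96 (mod 97).
Result is 96 ≡ −1, so (90/97) = −1.

-1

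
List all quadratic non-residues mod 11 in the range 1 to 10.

Square k = 1,…,5 (k and 11−k give the same square):
1²=1, 2²=4, 3²=9, 4²≡5, 5²≡3 (mod 11).
The residues are {1, 3, 4, 5, 9}; the non-residues are the remaining 5 nonzero classes.

2,6,7,8,10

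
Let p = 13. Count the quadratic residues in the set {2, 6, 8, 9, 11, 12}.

(2/13) = -1 → non-residue.
(6/13) = -1 → non-residue.
(8/13) = -1 → non-residue.
(9/13) = +1 → QR.
(11/13) = -1 → non-residue.
(12/13) = +1 → QR.
Total quadratic residues among the 6: 2.

2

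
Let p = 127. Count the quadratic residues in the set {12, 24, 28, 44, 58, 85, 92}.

1

(12/127) = -1 → non-residue.
(24/127) = -1 → non-residue.
(28/127) = -1 → non-residue.
(44/127) = +1 → QR.
(58/127) = -1 → non-residue.
(85/127) = -1 → non-residue.
(92/127) = -1 → non-residue.
Total quadratic residues among the 7: 1.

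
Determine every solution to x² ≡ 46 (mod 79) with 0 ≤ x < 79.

21, 58

Since 79 ≡ 3 (mod 4), a square root of 46 is 46^((79+1)/4) = 46^20 mod 79.
Repeated squaring: 46^2≡62, 46^4≡52, 46^8≡18, 46^16≡8 (mod 79).
46^20 = 46^(16+4) ≡ 21 (mod 79).
Check: 21² = 441 ≡ 46 (mod 79). The two roots are 21 and 58.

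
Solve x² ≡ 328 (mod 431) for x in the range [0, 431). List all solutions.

Since 431 ≡ 3 (mod 4), a square root of 328 is 328^((431+1)/4) = 328^108 mod 431.
Repeated squaring: 328^2≡265, 328^4≡403, 328^8≡353, 328^16≡50, 328^32≡345, 328^64≡69 (mod 431).
328^108 = 328^(64+32+8+4) ≡ 314 (mod 431).
Check: 314² = 98596 ≡ 328 (mod 431). The two roots are 117 and 314.

117, 314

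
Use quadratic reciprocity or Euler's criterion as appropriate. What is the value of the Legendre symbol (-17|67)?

First reduce: -17 ≡ 50 (mod 67).
Pull out 2: since 67 ≡ 3 (mod 8), (2/67) = -1.
Reciprocity: 25 ≡ 1 and 67 ≡ 3 (mod 4), so (25/67) = +(67/25).
Reduce top mod 25: now compute (17/25).
Reciprocity: 17 ≡ 1 and 25 ≡ 1 (mod 4), so (17/25) = +(25/17).
Reduce top mod 17: now compute (8/17).
Pull out 2^3: since 17 ≡ 1 (mod 8), (2/17) = +1, so (2/17)^3 = +1.
Reached (1/17) = 1. Collecting the sign flips along the way, the symbol is -1.

-1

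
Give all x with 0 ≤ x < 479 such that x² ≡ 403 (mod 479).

95, 384

Since 479 ≡ 3 (mod 4), a square root of 403 is 403^((479+1)/4) = 403^120 mod 479.
Repeated squaring: 403^2≡28, 403^4≡305, 403^8≡99, 403^16≡221, 403^32≡462, 403^64≡289 (mod 479).
403^120 = 403^(64+32+16+8) ≡ 384 (mod 479).
Check: 384² = 147456 ≡ 403 (mod 479). The two roots are 95 and 384.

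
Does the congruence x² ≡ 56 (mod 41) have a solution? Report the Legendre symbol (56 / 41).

-1

Euler's criterion: (56/41) ≡ 15^20 (mod 41).
15^2 ≡ 20 (mod 41)
15^4 ≡ 31 (mod 41)
15^8 ≡ 18 (mod 41)
15^16 ≡ 37 (mod 41)
15^20 = 15^(16+4) ≡ 40 (mod 41).
Result is 40 ≡ −1, so (56/41) = −1.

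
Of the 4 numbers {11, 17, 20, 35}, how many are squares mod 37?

(11/37) = +1 → QR.
(17/37) = -1 → non-residue.
(20/37) = -1 → non-residue.
(35/37) = -1 → non-residue.
Total quadratic residues among the 4: 1.

1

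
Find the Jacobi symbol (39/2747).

Reciprocity: 39 ≡ 3 and 2747 ≡ 3 (mod 4), so (39/2747) = −(2747/39).
Reduce top mod 39: now compute (17/39).
Reciprocity: 17 ≡ 1 and 39 ≡ 3 (mod 4), so (17/39) = +(39/17).
Reduce top mod 17: now compute (5/17).
Reciprocity: 5 ≡ 1 and 17 ≡ 1 (mod 4), so (5/17) = +(17/5).
Reduce top mod 5: now compute (2/5).
Pull out 2: since 5 ≡ 5 (mod 8), (2/5) = -1.
Reached (1/5) = 1. Collecting the sign flips along the way, the symbol is +1.

1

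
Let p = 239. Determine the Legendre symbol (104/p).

Pull out 2^3: since 239 ≡ 7 (mod 8), (2/239) = +1, so (2/239)^3 = +1.
Reciprocity: 13 ≡ 1 and 239 ≡ 3 (mod 4), so (13/239) = +(239/13).
Reduce top mod 13: now compute (5/13).
Reciprocity: 5 ≡ 1 and 13 ≡ 1 (mod 4), so (5/13) = +(13/5).
Reduce top mod 5: now compute (3/5).
Reciprocity: 3 ≡ 3 and 5 ≡ 1 (mod 4), so (3/5) = +(5/3).
Reduce top mod 3: now compute (2/3).
Pull out 2: since 3 ≡ 3 (mod 8), (2/3) = -1.
Reached (1/3) = 1. Collecting the sign flips along the way, the symbol is -1.

-1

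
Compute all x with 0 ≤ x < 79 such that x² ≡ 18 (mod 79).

Since 79 ≡ 3 (mod 4), a square root of 18 is 18^((79+1)/4) = 18^20 mod 79.
Repeated squaring: 18^2≡8, 18^4≡64, 18^8≡67, 18^16≡65 (mod 79).
18^20 = 18^(16+4) ≡ 52 (mod 79).
Check: 52² = 2704 ≡ 18 (mod 79). The two roots are 27 and 52.

27, 52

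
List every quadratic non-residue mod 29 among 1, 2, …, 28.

Square k = 1,…,14 (k and 29−k give the same square):
1²=1, 2²=4, 3²=9, 4²=16, 5²=25, 6²≡7, 7²≡20, 8²≡6, 9²≡23, 10²≡13, 11²≡5, 12²≡28, 13²≡24, 14²≡22 (mod 29).
The residues are {1, 4, 5, 6, 7, 9, 13, 16, 20, 22, 23, 24, 25, 28}; the non-residues are the remaining 14 nonzero classes.

2,3,8,10,11,12,14,15,17,18,19,21,26,27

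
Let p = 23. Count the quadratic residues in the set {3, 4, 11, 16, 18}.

4

(3/23) = +1 → QR.
(4/23) = +1 → QR.
(11/23) = -1 → non-residue.
(16/23) = +1 → QR.
(18/23) = +1 → QR.
Total quadratic residues among the 5: 4.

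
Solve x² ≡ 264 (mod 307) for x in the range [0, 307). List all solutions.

112, 195

Since 307 ≡ 3 (mod 4), a square root of 264 is 264^((307+1)/4) = 264^77 mod 307.
Repeated squaring: 264^2≡7, 264^4≡49, 264^8≡252, 264^16≡262, 264^32≡183, 264^64≡26 (mod 307).
264^77 = 264^(64+8+4+1) ≡ 112 (mod 307).
Check: 112² = 12544 ≡ 264 (mod 307). The two roots are 112 and 195.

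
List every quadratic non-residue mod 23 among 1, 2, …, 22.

Square k = 1,…,11 (k and 23−k give the same square):
1²=1, 2²=4, 3²=9, 4²=16, 5²≡2, 6²≡13, 7²≡3, 8²≡18, 9²≡12, 10²≡8, 11²≡6 (mod 23).
The residues are {1, 2, 3, 4, 6, 8, 9, 12, 13, 16, 18}; the non-residues are the remaining 11 nonzero classes.

5 7 10 11 14 15 17 19 20 21 22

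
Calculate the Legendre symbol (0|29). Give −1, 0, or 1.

Top reduces to 0: gcd > 1, so the symbol is 0.

0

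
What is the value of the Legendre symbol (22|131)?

-1

Euler's criterion: (22/131) ≡ 22^65 (mod 131).
22^2 ≡ 91 (mod 131)
22^4 ≡ 28 (mod 131)
22^8 ≡ 129 (mod 131)
22^16 ≡ 4 (mod 131)
22^32 ≡ 16 (mod 131)
22^64 ≡ 125 (mod 131)
22^65 = 22^(64+1) ≡ 130 (mod 131).
Result is 130 ≡ −1, so (22/131) = −1.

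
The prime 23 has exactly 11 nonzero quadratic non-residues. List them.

Square k = 1,…,11 (k and 23−k give the same square):
1²=1, 2²=4, 3²=9, 4²=16, 5²≡2, 6²≡13, 7²≡3, 8²≡18, 9²≡12, 10²≡8, 11²≡6 (mod 23).
The residues are {1, 2, 3, 4, 6, 8, 9, 12, 13, 16, 18}; the non-residues are the remaining 11 nonzero classes.

5, 7, 10, 11, 14, 15, 17, 19, 20, 21, 22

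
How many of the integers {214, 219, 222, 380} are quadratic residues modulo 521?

(214/521) = -1 → non-residue.
(219/521) = +1 → QR.
(222/521) = -1 → non-residue.
(380/521) = -1 → non-residue.
Total quadratic residues among the 4: 1.

1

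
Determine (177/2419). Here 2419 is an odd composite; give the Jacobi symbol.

0

Reciprocity: 177 ≡ 1 and 2419 ≡ 3 (mod 4), so (177/2419) = +(2419/177).
Reduce top mod 177: now compute (118/177).
Pull out 2: since 177 ≡ 1 (mod 8), (2/177) = +1.
Reciprocity: 59 ≡ 3 and 177 ≡ 1 (mod 4), so (59/177) = +(177/59).
Reduce top mod 59: now compute (0/59).
Top reduces to 0: gcd > 1, so the symbol is 0.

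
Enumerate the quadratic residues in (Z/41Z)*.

Square k = 1,…,20 (k and 41−k give the same square):
1²=1, 2²=4, 3²=9, 4²=16, 5²=25, 6²=36, 7²≡8, 8²≡23, 9²≡40, 10²≡18, 11²≡39, 12²≡21, 13²≡5, 14²≡32, 15²≡20, 16²≡10, 17²≡2, 18²≡37, 19²≡33, 20²≡31 (mod 41).
So the quadratic residues mod 41 are {1, 2, 4, 5, 8, 9, 10, 16, 18, 20, 21, 23, 25, 31, 32, 33, 36, 37, 39, 40}.

1 2 4 5 8 9 10 16 18 20 21 23 25 31 32 33 36 37 39 40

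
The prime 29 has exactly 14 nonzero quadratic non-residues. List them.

2, 3, 8, 10, 11, 12, 14, 15, 17, 18, 19, 21, 26, 27

Square k = 1,…,14 (k and 29−k give the same square):
1²=1, 2²=4, 3²=9, 4²=16, 5²=25, 6²≡7, 7²≡20, 8²≡6, 9²≡23, 10²≡13, 11²≡5, 12²≡28, 13²≡24, 14²≡22 (mod 29).
The residues are {1, 4, 5, 6, 7, 9, 13, 16, 20, 22, 23, 24, 25, 28}; the non-residues are the remaining 14 nonzero classes.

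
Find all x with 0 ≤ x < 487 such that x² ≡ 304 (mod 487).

Since 487 ≡ 3 (mod 4), a square root of 304 is 304^((487+1)/4) = 304^122 mod 487.
Repeated squaring: 304^2≡373, 304^4≡334, 304^8≡33, 304^16≡115, 304^32≡76, 304^64≡419 (mod 487).
304^122 = 304^(64+32+16+8+2) ≡ 230 (mod 487).
Check: 230² = 52900 ≡ 304 (mod 487). The two roots are 230 and 257.

230, 257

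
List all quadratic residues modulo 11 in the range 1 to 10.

1,3,4,5,9

Square k = 1,…,5 (k and 11−k give the same square):
1²=1, 2²=4, 3²=9, 4²≡5, 5²≡3 (mod 11).
So the quadratic residues mod 11 are {1, 3, 4, 5, 9}.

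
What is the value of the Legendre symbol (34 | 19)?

-1

First reduce: 34 ≡ 15 (mod 19).
Reciprocity: 15 ≡ 3 and 19 ≡ 3 (mod 4), so (15/19) = −(19/15).
Reduce top mod 15: now compute (4/15).
Pull out 2^2: since 15 ≡ 7 (mod 8), (2/15) = +1, so (2/15)^2 = +1.
Reached (1/15) = 1. Collecting the sign flips along the way, the symbol is -1.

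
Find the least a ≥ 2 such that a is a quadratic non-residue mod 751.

(2/751) = +1, so 2 is a residue.
(3/751) = −1, so 3 is the smallest positive non-residue mod 751.

3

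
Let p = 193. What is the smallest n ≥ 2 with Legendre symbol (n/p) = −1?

(2/193) = +1, so 2 is a residue.
(3/193) = +1, so 3 is a residue.
(4/193) = +1, so 4 is a residue.
(5/193) = −1, so 5 is the smallest positive non-residue mod 193.

5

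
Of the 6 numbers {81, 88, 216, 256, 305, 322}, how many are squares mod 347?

2

(81/347) = +1 → QR.
(88/347) = -1 → non-residue.
(216/347) = -1 → non-residue.
(256/347) = +1 → QR.
(305/347) = -1 → non-residue.
(322/347) = -1 → non-residue.
Total quadratic residues among the 6: 2.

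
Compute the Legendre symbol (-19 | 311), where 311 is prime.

1

Euler's criterion: (-19/311) ≡ 292^155 (mod 311).
292^2 ≡ 50 (mod 311)
292^4 ≡ 12 (mod 311)
292^8 ≡ 144 (mod 311)
292^16 ≡ 210 (mod 311)
292^32 ≡ 249 (mod 311)
292^64 ≡ 112 (mod 311)
292^128 ≡ 104 (mod 311)
292^155 = 292^(128+16+8+2+1) ≡ 1 (mod 311).
Result is 1, so (-19/311) = 1.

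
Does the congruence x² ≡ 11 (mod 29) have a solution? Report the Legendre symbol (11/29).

-1

Reciprocity: 11 ≡ 3 and 29 ≡ 1 (mod 4), so (11/29) = +(29/11).
Reduce top mod 11: now compute (7/11).
Reciprocity: 7 ≡ 3 and 11 ≡ 3 (mod 4), so (7/11) = −(11/7).
Reduce top mod 7: now compute (4/7).
Pull out 2^2: since 7 ≡ 7 (mod 8), (2/7) = +1, so (2/7)^2 = +1.
Reached (1/7) = 1. Collecting the sign flips along the way, the symbol is -1.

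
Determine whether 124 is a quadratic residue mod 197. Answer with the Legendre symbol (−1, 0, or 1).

-1

Pull out 2^2: since 197 ≡ 5 (mod 8), (2/197) = -1, so (2/197)^2 = +1.
Reciprocity: 31 ≡ 3 and 197 ≡ 1 (mod 4), so (31/197) = +(197/31).
Reduce top mod 31: now compute (11/31).
Reciprocity: 11 ≡ 3 and 31 ≡ 3 (mod 4), so (11/31) = −(31/11).
Reduce top mod 11: now compute (9/11).
Reciprocity: 9 ≡ 1 and 11 ≡ 3 (mod 4), so (9/11) = +(11/9).
Reduce top mod 9: now compute (2/9).
Pull out 2: since 9 ≡ 1 (mod 8), (2/9) = +1.
Reached (1/9) = 1. Collecting the sign flips along the way, the symbol is -1.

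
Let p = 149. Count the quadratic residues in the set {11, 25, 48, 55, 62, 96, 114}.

3

(11/149) = -1 → non-residue.
(25/149) = +1 → QR.
(48/149) = -1 → non-residue.
(55/149) = -1 → non-residue.
(62/149) = -1 → non-residue.
(96/149) = +1 → QR.
(114/149) = +1 → QR.
Total quadratic residues among the 7: 3.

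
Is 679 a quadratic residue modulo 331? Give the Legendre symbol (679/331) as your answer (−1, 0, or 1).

1

Euler's criterion: (679/331) ≡ 17^165 (mod 331).
17^2 ≡ 289 (mod 331)
17^4 ≡ 109 (mod 331)
17^8 ≡ 296 (mod 331)
17^16 ≡ 232 (mod 331)
17^32 ≡ 202 (mod 331)
17^64 ≡ 91 (mod 331)
17^128 ≡ 6 (mod 331)
17^165 = 17^(128+32+4+1) ≡ 1 (mod 331).
Result is 1, so (679/331) = 1.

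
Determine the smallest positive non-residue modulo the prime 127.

(2/127) = +1, so 2 is a residue.
(3/127) = −1, so 3 is the smallest positive non-residue mod 127.

3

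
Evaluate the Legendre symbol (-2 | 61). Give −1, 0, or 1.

-1

Euler's criterion: (-2/61) ≡ 59^30 (mod 61).
59^2 ≡ 4 (mod 61)
59^4 ≡ 16 (mod 61)
59^8 ≡ 12 (mod 61)
59^16 ≡ 22 (mod 61)
59^30 = 59^(16+8+4+2) ≡ 60 (mod 61).
Result is 60 ≡ −1, so (-2/61) = −1.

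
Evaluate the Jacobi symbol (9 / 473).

Reciprocity: 9 ≡ 1 and 473 ≡ 1 (mod 4), so (9/473) = +(473/9).
Reduce top mod 9: now compute (5/9).
Reciprocity: 5 ≡ 1 and 9 ≡ 1 (mod 4), so (5/9) = +(9/5).
Reduce top mod 5: now compute (4/5).
Pull out 2^2: since 5 ≡ 5 (mod 8), (2/5) = -1, so (2/5)^2 = +1.
Reached (1/5) = 1. Collecting the sign flips along the way, the symbol is +1.

1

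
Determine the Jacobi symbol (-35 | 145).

First reduce: -35 ≡ 110 (mod 145).
Pull out 2: since 145 ≡ 1 (mod 8), (2/145) = +1.
Reciprocity: 55 ≡ 3 and 145 ≡ 1 (mod 4), so (55/145) = +(145/55).
Reduce top mod 55: now compute (35/55).
Reciprocity: 35 ≡ 3 and 55 ≡ 3 (mod 4), so (35/55) = −(55/35).
Reduce top mod 35: now compute (20/35).
Pull out 2^2: since 35 ≡ 3 (mod 8), (2/35) = -1, so (2/35)^2 = +1.
Reciprocity: 5 ≡ 1 and 35 ≡ 3 (mod 4), so (5/35) = +(35/5).
Reduce top mod 5: now compute (0/5).
Top reduces to 0: gcd > 1, so the symbol is 0.

0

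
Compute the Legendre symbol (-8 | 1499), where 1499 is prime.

1

First reduce: -8 ≡ 1491 (mod 1499).
Reciprocity: 1491 ≡ 3 and 1499 ≡ 3 (mod 4), so (1491/1499) = −(1499/1491).
Reduce top mod 1491: now compute (8/1491).
Pull out 2^3: since 1491 ≡ 3 (mod 8), (2/1491) = -1, so (2/1491)^3 = -1.
Reached (1/1491) = 1. Collecting the sign flips along the way, the symbol is +1.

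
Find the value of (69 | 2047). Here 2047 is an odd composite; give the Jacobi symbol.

0

Reciprocity: 69 ≡ 1 and 2047 ≡ 3 (mod 4), so (69/2047) = +(2047/69).
Reduce top mod 69: now compute (46/69).
Pull out 2: since 69 ≡ 5 (mod 8), (2/69) = -1.
Reciprocity: 23 ≡ 3 and 69 ≡ 1 (mod 4), so (23/69) = +(69/23).
Reduce top mod 23: now compute (0/23).
Top reduces to 0: gcd > 1, so the symbol is 0.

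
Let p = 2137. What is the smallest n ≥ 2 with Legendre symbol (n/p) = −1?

5

(2/2137) = +1, so 2 is a residue.
(3/2137) = +1, so 3 is a residue.
(4/2137) = +1, so 4 is a residue.
(5/2137) = −1, so 5 is the smallest positive non-residue mod 2137.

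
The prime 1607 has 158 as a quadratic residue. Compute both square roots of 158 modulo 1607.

Since 1607 ≡ 3 (mod 4), a square root of 158 is 158^((1607+1)/4) = 158^402 mod 1607.
Repeated squaring: 158^2≡859, 158^4≡268, 158^8≡1116, 158^16≡31, 158^32≡961, 158^64≡1103, 158^128≡110, 158^256≡851 (mod 1607).
158^402 = 158^(256+128+16+2) ≡ 858 (mod 1607).
Check: 858² = 736164 ≡ 158 (mod 1607). The two roots are 749 and 858.

749, 858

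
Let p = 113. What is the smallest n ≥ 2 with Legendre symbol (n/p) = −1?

3

(2/113) = +1, so 2 is a residue.
(3/113) = −1, so 3 is the smallest positive non-residue mod 113.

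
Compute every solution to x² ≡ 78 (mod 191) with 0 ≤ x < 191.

90, 101

Since 191 ≡ 3 (mod 4), a square root of 78 is 78^((191+1)/4) = 78^48 mod 191.
Repeated squaring: 78^2≡163, 78^4≡20, 78^8≡18, 78^16≡133, 78^32≡117 (mod 191).
78^48 = 78^(32+16) ≡ 90 (mod 191).
Check: 90² = 8100 ≡ 78 (mod 191). The two roots are 90 and 101.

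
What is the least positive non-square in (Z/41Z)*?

3

(2/41) = +1, so 2 is a residue.
(3/41) = −1, so 3 is the smallest positive non-residue mod 41.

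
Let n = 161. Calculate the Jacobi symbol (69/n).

0

Reciprocity: 69 ≡ 1 and 161 ≡ 1 (mod 4), so (69/161) = +(161/69).
Reduce top mod 69: now compute (23/69).
Reciprocity: 23 ≡ 3 and 69 ≡ 1 (mod 4), so (23/69) = +(69/23).
Reduce top mod 23: now compute (0/23).
Top reduces to 0: gcd > 1, so the symbol is 0.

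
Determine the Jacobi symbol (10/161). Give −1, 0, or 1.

1

Pull out 2: since 161 ≡ 1 (mod 8), (2/161) = +1.
Reciprocity: 5 ≡ 1 and 161 ≡ 1 (mod 4), so (5/161) = +(161/5).
Reduce top mod 5: now compute (1/5).
Reached (1/5) = 1. Collecting the sign flips along the way, the symbol is +1.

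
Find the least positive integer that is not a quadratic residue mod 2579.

(2/2579) = −1, so 2 is the smallest positive non-residue mod 2579.

2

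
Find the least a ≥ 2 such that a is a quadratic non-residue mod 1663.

(2/1663) = +1, so 2 is a residue.
(3/1663) = −1, so 3 is the smallest positive non-residue mod 1663.

3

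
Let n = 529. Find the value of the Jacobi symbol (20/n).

1

Pull out 2^2: since 529 ≡ 1 (mod 8), (2/529) = +1, so (2/529)^2 = +1.
Reciprocity: 5 ≡ 1 and 529 ≡ 1 (mod 4), so (5/529) = +(529/5).
Reduce top mod 5: now compute (4/5).
Pull out 2^2: since 5 ≡ 5 (mod 8), (2/5) = -1, so (2/5)^2 = +1.
Reached (1/5) = 1. Collecting the sign flips along the way, the symbol is +1.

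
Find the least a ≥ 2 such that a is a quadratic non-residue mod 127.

(2/127) = +1, so 2 is a residue.
(3/127) = −1, so 3 is the smallest positive non-residue mod 127.

3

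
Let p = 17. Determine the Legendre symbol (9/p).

Euler's criterion: (9/17) ≡ 9^8 (mod 17).
9^2 ≡ 13 (mod 17)
9^4 ≡ 16 (mod 17)
9^8 ≡ 1 (mod 17)
9^8 = 9^(8) ≡ 1 (mod 17).
Result is 1, so (9/17) = 1.

1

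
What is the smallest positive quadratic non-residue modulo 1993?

(2/1993) = +1, so 2 is a residue.
(3/1993) = +1, so 3 is a residue.
(4/1993) = +1, so 4 is a residue.
(5/1993) = −1, so 5 is the smallest positive non-residue mod 1993.

5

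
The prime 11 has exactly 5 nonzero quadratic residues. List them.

Square k = 1,…,5 (k and 11−k give the same square):
1²=1, 2²=4, 3²=9, 4²≡5, 5²≡3 (mod 11).
So the quadratic residues mod 11 are {1, 3, 4, 5, 9}.

1, 3, 4, 5, 9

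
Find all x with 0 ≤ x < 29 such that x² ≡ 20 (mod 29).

29 ≡ 1 (mod 4), so we find a root by search.
Trying successive values, 7² = 49 ≡ 20 (mod 29). The other root is 29 − 7 = 22.

7, 22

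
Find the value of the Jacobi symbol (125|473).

Reciprocity: 125 ≡ 1 and 473 ≡ 1 (mod 4), so (125/473) = +(473/125).
Reduce top mod 125: now compute (98/125).
Pull out 2: since 125 ≡ 5 (mod 8), (2/125) = -1.
Reciprocity: 49 ≡ 1 and 125 ≡ 1 (mod 4), so (49/125) = +(125/49).
Reduce top mod 49: now compute (27/49).
Reciprocity: 27 ≡ 3 and 49 ≡ 1 (mod 4), so (27/49) = +(49/27).
Reduce top mod 27: now compute (22/27).
Pull out 2: since 27 ≡ 3 (mod 8), (2/27) = -1.
Reciprocity: 11 ≡ 3 and 27 ≡ 3 (mod 4), so (11/27) = −(27/11).
Reduce top mod 11: now compute (5/11).
Reciprocity: 5 ≡ 1 and 11 ≡ 3 (mod 4), so (5/11) = +(11/5).
Reduce top mod 5: now compute (1/5).
Reached (1/5) = 1. Collecting the sign flips along the way, the symbol is -1.

-1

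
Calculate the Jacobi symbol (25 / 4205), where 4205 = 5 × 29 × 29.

Reciprocity: 25 ≡ 1 and 4205 ≡ 1 (mod 4), so (25/4205) = +(4205/25).
Reduce top mod 25: now compute (5/25).
Reciprocity: 5 ≡ 1 and 25 ≡ 1 (mod 4), so (5/25) = +(25/5).
Reduce top mod 5: now compute (0/5).
Top reduces to 0: gcd > 1, so the symbol is 0.

0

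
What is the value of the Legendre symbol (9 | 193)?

1

Reciprocity: 9 ≡ 1 and 193 ≡ 1 (mod 4), so (9/193) = +(193/9).
Reduce top mod 9: now compute (4/9).
Pull out 2^2: since 9 ≡ 1 (mod 8), (2/9) = +1, so (2/9)^2 = +1.
Reached (1/9) = 1. Collecting the sign flips along the way, the symbol is +1.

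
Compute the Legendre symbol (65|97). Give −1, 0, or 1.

Euler's criterion: (65/97) ≡ 65^48 (mod 97).
65^2 ≡ 54 (mod 97)
65^4 ≡ 6 (mod 97)
65^8 ≡ 36 (mod 97)
65^16 ≡ 35 (mod 97)
65^32 ≡ 61 (mod 97)
65^48 = 65^(32+16) ≡ 1 (mod 97).
Result is 1, so (65/97) = 1.

1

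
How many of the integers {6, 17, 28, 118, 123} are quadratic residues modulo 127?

1

(6/127) = -1 → non-residue.
(17/127) = +1 → QR.
(28/127) = -1 → non-residue.
(118/127) = -1 → non-residue.
(123/127) = -1 → non-residue.
Total quadratic residues among the 5: 1.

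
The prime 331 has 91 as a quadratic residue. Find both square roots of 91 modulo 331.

129, 202

Since 331 ≡ 3 (mod 4), a square root of 91 is 91^((331+1)/4) = 91^83 mod 331.
Repeated squaring: 91^2≡6, 91^4≡36, 91^8≡303, 91^16≡122, 91^32≡320, 91^64≡121 (mod 331).
91^83 = 91^(64+16+2+1) ≡ 202 (mod 331).
Check: 202² = 40804 ≡ 91 (mod 331). The two roots are 129 and 202.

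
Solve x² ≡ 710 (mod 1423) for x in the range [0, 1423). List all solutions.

231, 1192

Since 1423 ≡ 3 (mod 4), a square root of 710 is 710^((1423+1)/4) = 710^356 mod 1423.
Repeated squaring: 710^2≡358, 710^4≡94, 710^8≡298, 710^16≡578, 710^32≡1102, 710^64≡585, 710^128≡705, 710^256≡398 (mod 1423).
710^356 = 710^(256+64+32+4) ≡ 1192 (mod 1423).
Check: 1192² = 1420864 ≡ 710 (mod 1423). The two roots are 231 and 1192.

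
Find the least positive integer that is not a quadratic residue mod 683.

(2/683) = −1, so 2 is the smallest positive non-residue mod 683.

2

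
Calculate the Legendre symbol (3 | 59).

1

Reciprocity: 3 ≡ 3 and 59 ≡ 3 (mod 4), so (3/59) = −(59/3).
Reduce top mod 3: now compute (2/3).
Pull out 2: since 3 ≡ 3 (mod 8), (2/3) = -1.
Reached (1/3) = 1. Collecting the sign flips along the way, the symbol is +1.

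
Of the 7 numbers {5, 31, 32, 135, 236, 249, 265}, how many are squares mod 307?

(5/307) = -1 → non-residue.
(31/307) = -1 → non-residue.
(32/307) = -1 → non-residue.
(135/307) = +1 → QR.
(236/307) = -1 → non-residue.
(249/307) = -1 → non-residue.
(265/307) = -1 → non-residue.
Total quadratic residues among the 7: 1.

1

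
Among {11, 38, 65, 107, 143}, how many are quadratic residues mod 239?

1

(11/239) = +1 → QR.
(38/239) = -1 → non-residue.
(65/239) = -1 → non-residue.
(107/239) = -1 → non-residue.
(143/239) = -1 → non-residue.
Total quadratic residues among the 5: 1.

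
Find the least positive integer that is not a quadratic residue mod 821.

2

(2/821) = −1, so 2 is the smallest positive non-residue mod 821.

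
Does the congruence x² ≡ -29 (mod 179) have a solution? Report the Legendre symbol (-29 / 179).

Euler's criterion: (-29/179) ≡ 150^89 (mod 179).
150^2 ≡ 125 (mod 179)
150^4 ≡ 52 (mod 179)
150^8 ≡ 19 (mod 179)
150^16 ≡ 3 (mod 179)
150^32 ≡ 9 (mod 179)
150^64 ≡ 81 (mod 179)
150^89 = 150^(64+16+8+1) ≡ 178 (mod 179).
Result is 178 ≡ −1, so (-29/179) = −1.

-1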